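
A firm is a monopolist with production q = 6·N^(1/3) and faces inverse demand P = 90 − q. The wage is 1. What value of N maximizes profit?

Marginal revenue from the inverse demand is MR = 90 − 2q.
The marginal product is MP_N = 2·N^(-2/3).
A monopolist hires until marginal revenue product equals the wage: MR·MP_N = w.
At N, q = 6·N^(1/3). Substituting and solving: (90 − 12·N^(1/3))·2·N^(-2/3) = 1 gives N = 216.

N* = 216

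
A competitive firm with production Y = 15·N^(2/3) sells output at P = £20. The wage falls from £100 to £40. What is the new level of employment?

N* = 125

From P·MP_N = w with MP_N = 10·N^(-1/3), the labor demand is N(w) = (200/w)^(3).
At w = 100: N = 8. At w = 40: N = 125.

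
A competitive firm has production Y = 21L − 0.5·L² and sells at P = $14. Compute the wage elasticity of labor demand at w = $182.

From P·MP_L = w with MP_L = 21 − L, labor demand is L(w) = 21 − w/14.
dL/dw = −1/(14) = -1/14.
At w = 182, L = 8, so ε = (dL/dw)·(w/L) = (-1/14)·(182/8) = -1.625.

ε = -1.625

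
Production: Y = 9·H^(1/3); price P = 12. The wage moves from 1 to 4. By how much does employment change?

From P·MP_H = w with MP_H = 3·H^(-2/3), the labor demand is H(w) = (36/w)^(3/2).
At w = 1: H = 216. At w = 4: H = 27.
ΔH = 27 − 216 = -189.

ΔH = -189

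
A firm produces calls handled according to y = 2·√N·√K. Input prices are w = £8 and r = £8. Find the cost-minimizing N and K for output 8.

Cost minimization requires the marginal rate of technical substitution to equal the input-price ratio: MP_N/MP_K = w/r.
Here MP_N/MP_K = (1/2)·(K/N)/(1/2) = (K/N). Setting this equal to 8/8 = 1 gives K = N.
Substituting into y = 8: 2·N^(1/2)·(N)^(1/2) = 8.
Solving, N = 4 and K = 4.

N* = 4, K* = 4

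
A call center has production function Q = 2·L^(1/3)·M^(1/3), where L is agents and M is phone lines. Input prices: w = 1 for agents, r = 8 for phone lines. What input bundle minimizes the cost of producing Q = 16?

L* = 64, M* = 8

Cost minimization requires the marginal rate of technical substitution to equal the input-price ratio: MP_L/MP_M = w/r.
Here MP_L/MP_M = (1/3)·(M/L)/(1/3) = (M/L). Setting this equal to 1/8 = 0.125 gives M = 0.125L.
Substituting into Q = 16: 2·L^(1/3)·(0.125L)^(1/3) = 16.
Solving, L = 64 and M = 8.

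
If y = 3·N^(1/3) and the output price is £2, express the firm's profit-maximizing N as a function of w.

MP_N = (1/3)·3·N^(-2/3) = N^(-2/3).
Setting P·MP_N = w: 2·N^(-2/3) = w.
Solving for N: N^(-2/3) = w/2, so N = (2/w)^(3/2).

N(w) = (2/w)^(3/2)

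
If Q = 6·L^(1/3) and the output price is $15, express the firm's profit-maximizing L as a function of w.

L(w) = (30/w)^(3/2)

MP_L = (1/3)·6·L^(-2/3) = 2·L^(-2/3).
Setting P·MP_L = w: 30·L^(-2/3) = w.
Solving for L: L^(-2/3) = w/30, so L = (30/w)^(3/2).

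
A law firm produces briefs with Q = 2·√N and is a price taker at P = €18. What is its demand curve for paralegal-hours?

N(w) = 324/w²

MP_N = (1/2)·2·N^(-1/2) = N^(-1/2).
Setting P·MP_N = w: 18·N^(-1/2) = w.
Solving for N: N^(-1/2) = w/18, so N = (18/w)^(2).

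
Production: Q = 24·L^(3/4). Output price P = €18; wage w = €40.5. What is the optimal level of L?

MP_L = (3/4)·24·L^(-1/4) = 18·L^(-1/4).
Profit maximization for a price taker requires P·MP_L = w: 18·18·L^(-1/4) = 40.5.
So L^(-1/4) = 0.125, which gives L = 4096.

L* = 4096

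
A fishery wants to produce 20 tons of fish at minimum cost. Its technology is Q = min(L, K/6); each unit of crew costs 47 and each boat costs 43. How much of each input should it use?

L* = 20, K* = 120

With a fixed-proportions technology, the cost-minimizing bundle uses no slack in either input: L = K/6 = Q.
So L = 20 and K = 6·20 = 120.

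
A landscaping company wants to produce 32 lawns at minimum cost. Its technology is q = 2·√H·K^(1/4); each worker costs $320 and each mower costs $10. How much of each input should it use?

Cost minimization requires the marginal rate of technical substitution to equal the input-price ratio: MP_H/MP_K = w/r.
Here MP_H/MP_K = (1/2)·(K/H)/(1/4) = 2·(K/H). Setting this equal to 320/10 = 32 gives K = 16H.
Substituting into q = 32: 2·H^(1/2)·(16H)^(1/4) = 32.
Solving, H = 16 and K = 256.

H* = 16, K* = 256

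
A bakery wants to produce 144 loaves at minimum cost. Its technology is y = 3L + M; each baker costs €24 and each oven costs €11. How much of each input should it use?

L* = 48, M* = 0

The inputs are perfect substitutes, so the firm uses whichever has the lower cost per unit of output.
Cost per unit of output via L is 8; via M it is 11. L is cheaper.
Producing y = 144 with L alone: L = 48, M = 0.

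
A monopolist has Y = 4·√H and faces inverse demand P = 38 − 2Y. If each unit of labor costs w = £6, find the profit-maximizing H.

H* = 4

Marginal revenue from the inverse demand is MR = 38 − 4Y.
The marginal product is MP_H = 2·H^(-1/2).
A monopolist hires until marginal revenue product equals the wage: MR·MP_H = w.
At H, Y = 4·√H. Substituting and solving: (38 − 16·√H)·2·H^(-1/2) = 6 gives H = 4.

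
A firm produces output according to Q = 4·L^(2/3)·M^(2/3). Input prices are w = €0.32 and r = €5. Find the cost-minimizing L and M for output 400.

Cost minimization requires the marginal rate of technical substitution to equal the input-price ratio: MP_L/MP_M = w/r.
Here MP_L/MP_M = (2/3)·(M/L)/(2/3) = (M/L). Setting this equal to 0.32/5 = 0.064 gives M = 0.064L.
Substituting into Q = 400: 4·L^(2/3)·(0.064L)^(2/3) = 400.
Solving, L = 125 and M = 8.

L* = 125, M* = 8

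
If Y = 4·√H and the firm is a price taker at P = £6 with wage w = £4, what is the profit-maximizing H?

MP_H = (1/2)·4·H^(-1/2) = 2·H^(-1/2).
Profit maximization for a price taker requires P·MP_H = w: 6·2·H^(-1/2) = 4.
So H^(-1/2) = 1/3, which gives H = 9.

H* = 9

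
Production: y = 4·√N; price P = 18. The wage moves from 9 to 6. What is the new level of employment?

From P·MP_N = w with MP_N = 2·N^(-1/2), the labor demand is N(w) = (36/w)^(2).
At w = 9: N = 16. At w = 6: N = 36.

N* = 36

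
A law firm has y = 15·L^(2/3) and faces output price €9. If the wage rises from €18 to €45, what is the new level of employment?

From P·MP_L = w with MP_L = 10·L^(-1/3), the labor demand is L(w) = (90/w)^(3).
At w = 18: L = 125. At w = 45: L = 8.

L* = 8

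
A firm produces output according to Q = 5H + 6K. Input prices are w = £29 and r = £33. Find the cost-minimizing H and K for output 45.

The inputs are perfect substitutes, so the firm uses whichever has the lower cost per unit of output.
Cost per unit of output via H is w/5 = 5.8; via K it is r/6 = 5.5. K is cheaper.
Producing Q = 45 with K alone: H = 0, K = 7.5.

H* = 0, K* = 7.5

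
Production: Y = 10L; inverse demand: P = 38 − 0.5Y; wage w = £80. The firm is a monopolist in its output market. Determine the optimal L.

Marginal revenue from the inverse demand is MR = 38 − Y.
The marginal product is MP_L = 10.
A monopolist hires until marginal revenue product equals the wage: MR·MP_L = w.
(38 − 10L)·10 = 80, so L = 3.

L* = 3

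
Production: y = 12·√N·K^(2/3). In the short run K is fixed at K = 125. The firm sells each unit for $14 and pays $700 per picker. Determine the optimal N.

N* = 9

With K = 125, MP_N = (1/2)·12·N^(-1/2)·125^(2/3) = 150·N^(-1/2).
Profit maximization for a price taker requires P·MP_N = w: 14·150·N^(-1/2) = 700.
So N^(-1/2) = 1/3, which gives N = 9.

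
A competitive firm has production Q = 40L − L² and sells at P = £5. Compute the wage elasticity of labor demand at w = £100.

ε = -1

From P·MP_L = w with MP_L = 40 − 2L, labor demand is L(w) = (40 − w/5)/2.
dL/dw = −1/(10) = -0.1.
At w = 100, L = 10, so ε = (dL/dw)·(w/L) = (-0.1)·(100/10) = -1.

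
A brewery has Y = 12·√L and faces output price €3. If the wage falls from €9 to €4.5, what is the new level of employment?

From P·MP_L = w with MP_L = 6·L^(-1/2), the labor demand is L(w) = (18/w)^(2).
At w = 9: L = 4. At w = 4.5: L = 16.

L* = 16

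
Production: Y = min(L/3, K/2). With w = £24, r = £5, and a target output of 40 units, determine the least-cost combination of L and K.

With a fixed-proportions technology, the cost-minimizing bundle uses no slack in either input: L/3 = K/2 = Y.
So L = 3·40 = 120 and K = 2·40 = 80.

L* = 120, K* = 80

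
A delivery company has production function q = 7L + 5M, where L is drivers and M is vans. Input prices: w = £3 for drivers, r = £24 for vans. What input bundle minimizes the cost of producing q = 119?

L* = 17, M* = 0

The inputs are perfect substitutes, so the firm uses whichever has the lower cost per unit of output.
Cost per unit of output via L is w/7 = 3/7; via M it is r/5 = 4.8. L is cheaper.
Producing q = 119 with L alone: L = 17, M = 0.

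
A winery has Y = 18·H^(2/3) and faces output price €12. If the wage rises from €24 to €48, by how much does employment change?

From P·MP_H = w with MP_H = 12·H^(-1/3), the labor demand is H(w) = (144/w)^(3).
At w = 24: H = 216. At w = 48: H = 27.
ΔH = 27 − 216 = -189.

ΔH = -189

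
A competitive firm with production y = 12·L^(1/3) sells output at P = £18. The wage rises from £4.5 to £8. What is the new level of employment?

From P·MP_L = w with MP_L = 4·L^(-2/3), the labor demand is L(w) = (72/w)^(3/2).
At w = 4.5: L = 64. At w = 8: L = 27.

L* = 27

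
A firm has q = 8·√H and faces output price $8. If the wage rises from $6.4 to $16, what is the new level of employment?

H* = 4

From P·MP_H = w with MP_H = 4·H^(-1/2), the labor demand is H(w) = (32/w)^(2).
At w = 6.4: H = 25. At w = 16: H = 4.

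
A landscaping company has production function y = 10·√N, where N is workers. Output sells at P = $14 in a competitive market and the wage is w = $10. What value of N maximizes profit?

N* = 49

MP_N = (1/2)·10·N^(-1/2) = 5·N^(-1/2).
Profit maximization for a price taker requires P·MP_N = w: 14·5·N^(-1/2) = 10.
So N^(-1/2) = 1/7, which gives N = 49.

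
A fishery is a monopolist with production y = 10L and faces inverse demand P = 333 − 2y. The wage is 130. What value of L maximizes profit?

L* = 8

Marginal revenue from the inverse demand is MR = 333 − 4y.
The marginal product is MP_L = 10.
A monopolist hires until marginal revenue product equals the wage: MR·MP_L = w.
(333 − 40L)·10 = 130, so L = 8.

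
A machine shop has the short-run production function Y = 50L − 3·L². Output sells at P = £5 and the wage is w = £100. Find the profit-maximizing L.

The marginal product of L is MP_L = 50 − 6L.
A price-taking firm hires until the value of the marginal product equals the wage: P·MP_L = w, so 5·(50 − 6L) = 100.
Then 50 − 6L = 20, giving L = 5.

L* = 5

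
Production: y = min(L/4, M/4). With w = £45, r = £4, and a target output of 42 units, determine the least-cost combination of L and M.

With a fixed-proportions technology, the cost-minimizing bundle uses no slack in either input: L/4 = M/4 = y.
So L = 4·42 = 168 and M = 4·42 = 168.

L* = 168, M* = 168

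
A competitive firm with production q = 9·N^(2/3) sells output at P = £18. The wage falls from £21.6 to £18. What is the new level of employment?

N* = 216

From P·MP_N = w with MP_N = 6·N^(-1/3), the labor demand is N(w) = (108/w)^(3).
At w = 21.6: N = 125. At w = 18: N = 216.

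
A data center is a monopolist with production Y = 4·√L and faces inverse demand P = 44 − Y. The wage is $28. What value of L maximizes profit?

Marginal revenue from the inverse demand is MR = 44 − 2Y.
The marginal product is MP_L = 2·L^(-1/2).
A monopolist hires until marginal revenue product equals the wage: MR·MP_L = w.
At L, Y = 4·√L. Substituting and solving: (44 − 8·√L)·2·L^(-1/2) = 28 gives L = 4.

L* = 4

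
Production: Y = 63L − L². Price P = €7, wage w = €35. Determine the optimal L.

The marginal product of L is MP_L = 63 − 2L.
A price-taking firm hires until the value of the marginal product equals the wage: P·MP_L = w, so 7·(63 − 2L) = 35.
Then 63 − 2L = 5, giving L = 29.

L* = 29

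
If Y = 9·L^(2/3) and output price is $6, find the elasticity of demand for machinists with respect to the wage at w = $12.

ε = -3

MP_L = (2/3)·9·L^(-1/3), so P·MP_L = w gives 36·L^(-1/3) = w.
Solving, L(w) = (36/w)^(3). This is a constant-elasticity form: L ∝ w^(−3), so ε = −3.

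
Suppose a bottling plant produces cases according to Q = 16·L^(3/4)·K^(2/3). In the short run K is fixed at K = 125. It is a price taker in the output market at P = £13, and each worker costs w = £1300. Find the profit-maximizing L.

L* = 81

With K = 125, MP_L = (3/4)·16·L^(-1/4)·125^(2/3) = 300·L^(-1/4).
Profit maximization for a price taker requires P·MP_L = w: 13·300·L^(-1/4) = 1300.
So L^(-1/4) = 1/3, which gives L = 81.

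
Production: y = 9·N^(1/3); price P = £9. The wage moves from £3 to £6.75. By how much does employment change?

From P·MP_N = w with MP_N = 3·N^(-2/3), the labor demand is N(w) = (27/w)^(3/2).
At w = 3: N = 27. At w = 6.75: N = 8.
ΔN = 8 − 27 = -19.

ΔN = -19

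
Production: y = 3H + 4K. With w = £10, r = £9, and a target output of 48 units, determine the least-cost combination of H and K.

H* = 0, K* = 12

The inputs are perfect substitutes, so the firm uses whichever has the lower cost per unit of output.
Cost per unit of output via H is w/3 = 10/3; via K it is r/4 = 2.25. K is cheaper.
Producing y = 48 with K alone: H = 0, K = 12.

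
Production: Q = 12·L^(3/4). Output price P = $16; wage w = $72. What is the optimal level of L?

MP_L = (3/4)·12·L^(-1/4) = 9·L^(-1/4).
Profit maximization for a price taker requires P·MP_L = w: 16·9·L^(-1/4) = 72.
So L^(-1/4) = 0.5, which gives L = 16.

L* = 16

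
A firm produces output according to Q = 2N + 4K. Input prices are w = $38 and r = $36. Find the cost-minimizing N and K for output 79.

N* = 0, K* = 19.75

The inputs are perfect substitutes, so the firm uses whichever has the lower cost per unit of output.
Cost per unit of output via N is w/2 = 19; via K it is r/4 = 9. K is cheaper.
Producing Q = 79 with K alone: N = 0, K = 19.75.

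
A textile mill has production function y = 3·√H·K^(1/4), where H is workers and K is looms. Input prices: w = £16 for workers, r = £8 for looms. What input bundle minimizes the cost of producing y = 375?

Cost minimization requires the marginal rate of technical substitution to equal the input-price ratio: MP_H/MP_K = w/r.
Here MP_H/MP_K = (1/2)·(K/H)/(1/4) = 2·(K/H). Setting this equal to 16/8 = 2 gives K = H.
Substituting into y = 375: 3·H^(1/2)·(H)^(1/4) = 375.
Solving, H = 625 and K = 625.

H* = 625, K* = 625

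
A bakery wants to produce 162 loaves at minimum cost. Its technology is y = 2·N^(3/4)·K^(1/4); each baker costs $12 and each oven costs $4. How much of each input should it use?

Cost minimization requires the marginal rate of technical substitution to equal the input-price ratio: MP_N/MP_K = w/r.
Here MP_N/MP_K = (3/4)·(K/N)/(1/4) = 3·(K/N). Setting this equal to 12/4 = 3 gives K = N.
Substituting into y = 162: 2·N^(3/4)·(N)^(1/4) = 162.
Solving, N = 81 and K = 81.

N* = 81, K* = 81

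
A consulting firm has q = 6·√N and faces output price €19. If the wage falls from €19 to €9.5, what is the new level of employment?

From P·MP_N = w with MP_N = 3·N^(-1/2), the labor demand is N(w) = (57/w)^(2).
At w = 19: N = 9. At w = 9.5: N = 36.

N* = 36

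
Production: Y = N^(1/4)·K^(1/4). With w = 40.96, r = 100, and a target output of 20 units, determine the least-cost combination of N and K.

N* = 625, K* = 256

Cost minimization requires the marginal rate of technical substitution to equal the input-price ratio: MP_N/MP_K = w/r.
Here MP_N/MP_K = (1/4)·(K/N)/(1/4) = (K/N). Setting this equal to 40.96/100 = 0.4096 gives K = 0.4096N.
Substituting into Y = 20: N^(1/4)·(0.4096N)^(1/4) = 20.
Solving, N = 625 and K = 256.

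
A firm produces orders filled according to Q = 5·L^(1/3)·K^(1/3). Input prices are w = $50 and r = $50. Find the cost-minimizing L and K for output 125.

L* = 125, K* = 125

Cost minimization requires the marginal rate of technical substitution to equal the input-price ratio: MP_L/MP_K = w/r.
Here MP_L/MP_K = (1/3)·(K/L)/(1/3) = (K/L). Setting this equal to 50/50 = 1 gives K = L.
Substituting into Q = 125: 5·L^(1/3)·(L)^(1/3) = 125.
Solving, L = 125 and K = 125.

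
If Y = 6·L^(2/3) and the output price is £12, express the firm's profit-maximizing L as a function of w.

MP_L = (2/3)·6·L^(-1/3) = 4·L^(-1/3).
Setting P·MP_L = w: 48·L^(-1/3) = w.
Solving for L: L^(-1/3) = w/48, so L = (48/w)^(3).

L(w) = 110592/w³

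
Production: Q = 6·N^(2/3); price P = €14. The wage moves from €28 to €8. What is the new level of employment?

From P·MP_N = w with MP_N = 4·N^(-1/3), the labor demand is N(w) = (56/w)^(3).
At w = 28: N = 8. At w = 8: N = 343.

N* = 343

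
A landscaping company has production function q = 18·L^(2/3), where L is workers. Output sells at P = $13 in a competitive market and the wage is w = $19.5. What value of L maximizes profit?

MP_L = (2/3)·18·L^(-1/3) = 12·L^(-1/3).
Profit maximization for a price taker requires P·MP_L = w: 13·12·L^(-1/3) = 19.5.
So L^(-1/3) = 0.125, which gives L = 512.

L* = 512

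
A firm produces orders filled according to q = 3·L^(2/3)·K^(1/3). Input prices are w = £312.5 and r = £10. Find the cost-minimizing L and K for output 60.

L* = 8, K* = 125

Cost minimization requires the marginal rate of technical substitution to equal the input-price ratio: MP_L/MP_K = w/r.
Here MP_L/MP_K = (2/3)·(K/L)/(1/3) = 2·(K/L). Setting this equal to 312.5/10 = 31.25 gives K = 15.625L.
Substituting into q = 60: 3·L^(2/3)·(15.625L)^(1/3) = 60.
Solving, L = 8 and K = 125.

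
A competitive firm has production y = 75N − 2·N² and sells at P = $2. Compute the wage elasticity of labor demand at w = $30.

From P·MP_N = w with MP_N = 75 − 4N, labor demand is N(w) = (75 − w/2)/4.
dN/dw = −1/(8) = -0.125.
At w = 30, N = 15, so ε = (dN/dw)·(w/N) = (-0.125)·(30/15) = -0.25.

ε = -0.25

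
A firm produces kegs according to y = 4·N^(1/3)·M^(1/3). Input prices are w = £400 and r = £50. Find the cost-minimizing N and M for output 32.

Cost minimization requires the marginal rate of technical substitution to equal the input-price ratio: MP_N/MP_M = w/r.
Here MP_N/MP_M = (1/3)·(M/N)/(1/3) = (M/N). Setting this equal to 400/50 = 8 gives M = 8N.
Substituting into y = 32: 4·N^(1/3)·(8N)^(1/3) = 32.
Solving, N = 8 and M = 64.

N* = 8, M* = 64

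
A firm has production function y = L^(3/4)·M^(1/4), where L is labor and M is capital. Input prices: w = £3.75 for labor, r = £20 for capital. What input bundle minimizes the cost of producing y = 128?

L* = 256, M* = 16

Cost minimization requires the marginal rate of technical substitution to equal the input-price ratio: MP_L/MP_M = w/r.
Here MP_L/MP_M = (3/4)·(M/L)/(1/4) = 3·(M/L). Setting this equal to 3.75/20 = 0.1875 gives M = 0.0625L.
Substituting into y = 128: L^(3/4)·(0.0625L)^(1/4) = 128.
Solving, L = 256 and M = 16.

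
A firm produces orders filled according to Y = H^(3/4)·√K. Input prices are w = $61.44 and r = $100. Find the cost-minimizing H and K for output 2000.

Cost minimization requires the marginal rate of technical substitution to equal the input-price ratio: MP_H/MP_K = w/r.
Here MP_H/MP_K = (3/4)·(K/H)/(1/2) = 1.5·(K/H). Setting this equal to 61.44/100 = 0.6144 gives K = 0.4096H.
Substituting into Y = 2000: H^(3/4)·(0.4096H)^(1/2) = 2000.
Solving, H = 625 and K = 256.

H* = 625, K* = 256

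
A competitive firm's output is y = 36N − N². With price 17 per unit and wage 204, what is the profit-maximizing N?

N* = 12

The marginal product of N is MP_N = 36 − 2N.
A price-taking firm hires until the value of the marginal product equals the wage: P·MP_N = w, so 17·(36 − 2N) = 204.
Then 36 − 2N = 12, giving N = 12.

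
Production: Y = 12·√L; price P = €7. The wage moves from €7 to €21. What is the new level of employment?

From P·MP_L = w with MP_L = 6·L^(-1/2), the labor demand is L(w) = (42/w)^(2).
At w = 7: L = 36. At w = 21: L = 4.

L* = 4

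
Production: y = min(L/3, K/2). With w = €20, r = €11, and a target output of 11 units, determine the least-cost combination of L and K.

With a fixed-proportions technology, the cost-minimizing bundle uses no slack in either input: L/3 = K/2 = y.
So L = 3·11 = 33 and K = 2·11 = 22.

L* = 33, K* = 22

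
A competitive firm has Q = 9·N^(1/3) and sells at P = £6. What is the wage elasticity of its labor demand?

ε = -1.5

MP_N = (1/3)·9·N^(-2/3), so P·MP_N = w gives 18·N^(-2/3) = w.
Solving, N(w) = (18/w)^(3/2). This is a constant-elasticity form: N ∝ w^(−3/2), so ε = −3/2.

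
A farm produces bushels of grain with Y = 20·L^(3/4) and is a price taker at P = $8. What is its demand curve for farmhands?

MP_L = (3/4)·20·L^(-1/4) = 15·L^(-1/4).
Setting P·MP_L = w: 120·L^(-1/4) = w.
Solving for L: L^(-1/4) = w/120, so L = (120/w)^(4).

L(w) = (120/w)^(4)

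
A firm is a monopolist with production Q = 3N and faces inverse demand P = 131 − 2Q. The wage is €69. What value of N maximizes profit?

Marginal revenue from the inverse demand is MR = 131 − 4Q.
The marginal product is MP_N = 3.
A monopolist hires until marginal revenue product equals the wage: MR·MP_N = w.
(131 − 12N)·3 = 69, so N = 9.

N* = 9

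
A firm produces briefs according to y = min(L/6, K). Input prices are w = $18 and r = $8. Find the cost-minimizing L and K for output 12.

With a fixed-proportions technology, the cost-minimizing bundle uses no slack in either input: L/6 = K = y.
So L = 6·12 = 72 and K = 12.

L* = 72, K* = 12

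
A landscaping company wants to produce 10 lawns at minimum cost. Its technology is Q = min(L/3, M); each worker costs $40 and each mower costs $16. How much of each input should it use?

L* = 30, M* = 10

With a fixed-proportions technology, the cost-minimizing bundle uses no slack in either input: L/3 = M = Q.
So L = 3·10 = 30 and M = 10.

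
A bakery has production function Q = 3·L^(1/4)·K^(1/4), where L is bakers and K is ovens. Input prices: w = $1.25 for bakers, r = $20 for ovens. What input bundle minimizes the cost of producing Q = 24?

L* = 256, K* = 16

Cost minimization requires the marginal rate of technical substitution to equal the input-price ratio: MP_L/MP_K = w/r.
Here MP_L/MP_K = (1/4)·(K/L)/(1/4) = (K/L). Setting this equal to 1.25/20 = 0.0625 gives K = 0.0625L.
Substituting into Q = 24: 3·L^(1/4)·(0.0625L)^(1/4) = 24.
Solving, L = 256 and K = 16.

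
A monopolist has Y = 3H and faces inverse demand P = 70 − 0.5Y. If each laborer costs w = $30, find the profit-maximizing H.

H* = 20

Marginal revenue from the inverse demand is MR = 70 − Y.
The marginal product is MP_H = 3.
A monopolist hires until marginal revenue product equals the wage: MR·MP_H = w.
(70 − 3H)·3 = 30, so H = 20.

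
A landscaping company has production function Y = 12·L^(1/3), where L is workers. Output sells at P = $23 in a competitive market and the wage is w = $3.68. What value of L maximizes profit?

MP_L = (1/3)·12·L^(-2/3) = 4·L^(-2/3).
Profit maximization for a price taker requires P·MP_L = w: 23·4·L^(-2/3) = 3.68.
So L^(-2/3) = 0.04, which gives L = 125.

L* = 125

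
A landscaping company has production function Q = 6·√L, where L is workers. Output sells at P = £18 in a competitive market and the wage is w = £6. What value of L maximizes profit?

MP_L = (1/2)·6·L^(-1/2) = 3·L^(-1/2).
Profit maximization for a price taker requires P·MP_L = w: 18·3·L^(-1/2) = 6.
So L^(-1/2) = 1/9, which gives L = 81.

L* = 81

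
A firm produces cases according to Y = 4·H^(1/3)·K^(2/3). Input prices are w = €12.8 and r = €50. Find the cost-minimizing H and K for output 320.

Cost minimization requires the marginal rate of technical substitution to equal the input-price ratio: MP_H/MP_K = w/r.
Here MP_H/MP_K = (1/3)·(K/H)/(2/3) = 0.5·(K/H). Setting this equal to 12.8/50 = 0.256 gives K = 0.512H.
Substituting into Y = 320: 4·H^(1/3)·(0.512H)^(2/3) = 320.
Solving, H = 125 and K = 64.

H* = 125, K* = 64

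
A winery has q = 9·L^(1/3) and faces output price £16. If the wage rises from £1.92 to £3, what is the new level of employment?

From P·MP_L = w with MP_L = 3·L^(-2/3), the labor demand is L(w) = (48/w)^(3/2).
At w = 1.92: L = 125. At w = 3: L = 64.

L* = 64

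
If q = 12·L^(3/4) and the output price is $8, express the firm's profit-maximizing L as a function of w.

MP_L = (3/4)·12·L^(-1/4) = 9·L^(-1/4).
Setting P·MP_L = w: 72·L^(-1/4) = w.
Solving for L: L^(-1/4) = w/72, so L = (72/w)^(4).

L(w) = (72/w)^(4)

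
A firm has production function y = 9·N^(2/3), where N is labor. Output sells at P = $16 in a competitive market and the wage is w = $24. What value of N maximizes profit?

MP_N = (2/3)·9·N^(-1/3) = 6·N^(-1/3).
Profit maximization for a price taker requires P·MP_N = w: 16·6·N^(-1/3) = 24.
So N^(-1/3) = 0.25, which gives N = 64.

N* = 64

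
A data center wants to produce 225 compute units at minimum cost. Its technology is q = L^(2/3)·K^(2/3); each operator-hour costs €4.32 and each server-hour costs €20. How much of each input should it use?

Cost minimization requires the marginal rate of technical substitution to equal the input-price ratio: MP_L/MP_K = w/r.
Here MP_L/MP_K = (2/3)·(K/L)/(2/3) = (K/L). Setting this equal to 4.32/20 = 0.216 gives K = 0.216L.
Substituting into q = 225: L^(2/3)·(0.216L)^(2/3) = 225.
Solving, L = 125 and K = 27.

L* = 125, K* = 27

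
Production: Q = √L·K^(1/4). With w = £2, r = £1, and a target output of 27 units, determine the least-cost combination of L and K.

L* = 81, K* = 81

Cost minimization requires the marginal rate of technical substitution to equal the input-price ratio: MP_L/MP_K = w/r.
Here MP_L/MP_K = (1/2)·(K/L)/(1/4) = 2·(K/L). Setting this equal to 2/1 = 2 gives K = L.
Substituting into Q = 27: L^(1/2)·(L)^(1/4) = 27.
Solving, L = 81 and K = 81.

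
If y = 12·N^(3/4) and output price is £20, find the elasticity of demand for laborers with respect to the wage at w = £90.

ε = -4

MP_N = (3/4)·12·N^(-1/4), so P·MP_N = w gives 180·N^(-1/4) = w.
Solving, N(w) = (180/w)^(4). This is a constant-elasticity form: N ∝ w^(−4), so ε = −4.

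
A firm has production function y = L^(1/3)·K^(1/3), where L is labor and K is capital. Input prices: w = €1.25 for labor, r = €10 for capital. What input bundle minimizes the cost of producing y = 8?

L* = 64, K* = 8

Cost minimization requires the marginal rate of technical substitution to equal the input-price ratio: MP_L/MP_K = w/r.
Here MP_L/MP_K = (1/3)·(K/L)/(1/3) = (K/L). Setting this equal to 1.25/10 = 0.125 gives K = 0.125L.
Substituting into y = 8: L^(1/3)·(0.125L)^(1/3) = 8.
Solving, L = 64 and K = 8.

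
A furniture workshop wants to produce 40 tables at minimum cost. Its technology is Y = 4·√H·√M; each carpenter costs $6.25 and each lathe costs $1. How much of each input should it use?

Cost minimization requires the marginal rate of technical substitution to equal the input-price ratio: MP_H/MP_M = w/r.
Here MP_H/MP_M = (1/2)·(M/H)/(1/2) = (M/H). Setting this equal to 6.25/1 = 6.25 gives M = 6.25H.
Substituting into Y = 40: 4·H^(1/2)·(6.25H)^(1/2) = 40.
Solving, H = 4 and M = 25.

H* = 4, M* = 25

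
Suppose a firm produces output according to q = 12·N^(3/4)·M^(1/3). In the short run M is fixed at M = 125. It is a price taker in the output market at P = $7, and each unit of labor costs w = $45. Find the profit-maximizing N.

With M = 125, MP_N = (3/4)·12·N^(-1/4)·125^(1/3) = 45·N^(-1/4).
Profit maximization for a price taker requires P·MP_N = w: 7·45·N^(-1/4) = 45.
So N^(-1/4) = 1/7, which gives N = 2401.

N* = 2401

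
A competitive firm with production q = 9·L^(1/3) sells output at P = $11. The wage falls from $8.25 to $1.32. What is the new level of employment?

From P·MP_L = w with MP_L = 3·L^(-2/3), the labor demand is L(w) = (33/w)^(3/2).
At w = 8.25: L = 8. At w = 1.32: L = 125.

L* = 125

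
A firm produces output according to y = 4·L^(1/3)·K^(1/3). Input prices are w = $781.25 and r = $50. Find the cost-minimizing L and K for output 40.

L* = 8, K* = 125

Cost minimization requires the marginal rate of technical substitution to equal the input-price ratio: MP_L/MP_K = w/r.
Here MP_L/MP_K = (1/3)·(K/L)/(1/3) = (K/L). Setting this equal to 781.25/50 = 15.625 gives K = 15.625L.
Substituting into y = 40: 4·L^(1/3)·(15.625L)^(1/3) = 40.
Solving, L = 8 and K = 125.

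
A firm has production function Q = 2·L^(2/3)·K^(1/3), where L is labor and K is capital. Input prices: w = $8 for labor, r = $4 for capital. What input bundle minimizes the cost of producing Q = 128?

Cost minimization requires the marginal rate of technical substitution to equal the input-price ratio: MP_L/MP_K = w/r.
Here MP_L/MP_K = (2/3)·(K/L)/(1/3) = 2·(K/L). Setting this equal to 8/4 = 2 gives K = L.
Substituting into Q = 128: 2·L^(2/3)·(L)^(1/3) = 128.
Solving, L = 64 and K = 64.

L* = 64, K* = 64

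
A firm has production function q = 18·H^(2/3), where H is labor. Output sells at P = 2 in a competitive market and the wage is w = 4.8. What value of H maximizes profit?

H* = 125

MP_H = (2/3)·18·H^(-1/3) = 12·H^(-1/3).
Profit maximization for a price taker requires P·MP_H = w: 2·12·H^(-1/3) = 4.8.
So H^(-1/3) = 0.2, which gives H = 125.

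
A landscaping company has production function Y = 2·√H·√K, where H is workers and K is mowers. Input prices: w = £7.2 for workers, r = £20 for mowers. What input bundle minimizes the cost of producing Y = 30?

Cost minimization requires the marginal rate of technical substitution to equal the input-price ratio: MP_H/MP_K = w/r.
Here MP_H/MP_K = (1/2)·(K/H)/(1/2) = (K/H). Setting this equal to 7.2/20 = 0.36 gives K = 0.36H.
Substituting into Y = 30: 2·H^(1/2)·(0.36H)^(1/2) = 30.
Solving, H = 25 and K = 9.

H* = 25, K* = 9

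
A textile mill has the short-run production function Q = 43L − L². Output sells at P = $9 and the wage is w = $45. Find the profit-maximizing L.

L* = 19

The marginal product of L is MP_L = 43 − 2L.
A price-taking firm hires until the value of the marginal product equals the wage: P·MP_L = w, so 9·(43 − 2L) = 45.
Then 43 − 2L = 5, giving L = 19.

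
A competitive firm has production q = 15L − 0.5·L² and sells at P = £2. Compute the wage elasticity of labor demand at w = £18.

ε = -1.5

From P·MP_L = w with MP_L = 15 − L, labor demand is L(w) = 15 − w/2.
dL/dw = −1/(2) = -0.5.
At w = 18, L = 6, so ε = (dL/dw)·(w/L) = (-0.5)·(18/6) = -1.5.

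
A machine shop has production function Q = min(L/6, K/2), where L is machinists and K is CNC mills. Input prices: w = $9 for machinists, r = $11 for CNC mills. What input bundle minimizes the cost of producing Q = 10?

L* = 60, K* = 20

With a fixed-proportions technology, the cost-minimizing bundle uses no slack in either input: L/6 = K/2 = Q.
So L = 6·10 = 60 and K = 2·10 = 20.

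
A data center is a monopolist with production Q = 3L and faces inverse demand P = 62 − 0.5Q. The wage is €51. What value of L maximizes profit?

L* = 15

Marginal revenue from the inverse demand is MR = 62 − Q.
The marginal product is MP_L = 3.
A monopolist hires until marginal revenue product equals the wage: MR·MP_L = w.
(62 − 3L)·3 = 51, so L = 15.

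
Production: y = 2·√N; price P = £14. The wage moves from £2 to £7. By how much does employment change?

From P·MP_N = w with MP_N = N^(-1/2), the labor demand is N(w) = (14/w)^(2).
At w = 2: N = 49. At w = 7: N = 4.
ΔN = 4 − 49 = -45.

ΔN = -45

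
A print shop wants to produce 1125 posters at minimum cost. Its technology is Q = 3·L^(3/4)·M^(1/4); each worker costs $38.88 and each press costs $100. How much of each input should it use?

L* = 625, M* = 81

Cost minimization requires the marginal rate of technical substitution to equal the input-price ratio: MP_L/MP_M = w/r.
Here MP_L/MP_M = (3/4)·(M/L)/(1/4) = 3·(M/L). Setting this equal to 38.88/100 = 0.3888 gives M = 0.1296L.
Substituting into Q = 1125: 3·L^(3/4)·(0.1296L)^(1/4) = 1125.
Solving, L = 625 and M = 81.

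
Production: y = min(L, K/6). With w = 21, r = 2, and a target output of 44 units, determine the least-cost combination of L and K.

L* = 44, K* = 264

With a fixed-proportions technology, the cost-minimizing bundle uses no slack in either input: L = K/6 = y.
So L = 44 and K = 6·44 = 264.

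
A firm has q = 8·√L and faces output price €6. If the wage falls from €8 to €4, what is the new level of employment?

From P·MP_L = w with MP_L = 4·L^(-1/2), the labor demand is L(w) = (24/w)^(2).
At w = 8: L = 9. At w = 4: L = 36.

L* = 36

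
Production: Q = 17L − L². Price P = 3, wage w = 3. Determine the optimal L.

L* = 8

The marginal product of L is MP_L = 17 − 2L.
A price-taking firm hires until the value of the marginal product equals the wage: P·MP_L = w, so 3·(17 − 2L) = 3.
Then 17 − 2L = 1, giving L = 8.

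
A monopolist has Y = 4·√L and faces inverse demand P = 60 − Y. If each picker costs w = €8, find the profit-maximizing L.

Marginal revenue from the inverse demand is MR = 60 − 2Y.
The marginal product is MP_L = 2·L^(-1/2).
A monopolist hires until marginal revenue product equals the wage: MR·MP_L = w.
At L, Y = 4·√L. Substituting and solving: (60 − 8·√L)·2·L^(-1/2) = 8 gives L = 25.

L* = 25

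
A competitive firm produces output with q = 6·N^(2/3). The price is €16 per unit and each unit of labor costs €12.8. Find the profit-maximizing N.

MP_N = (2/3)·6·N^(-1/3) = 4·N^(-1/3).
Profit maximization for a price taker requires P·MP_N = w: 16·4·N^(-1/3) = 12.8.
So N^(-1/3) = 0.2, which gives N = 125.

N* = 125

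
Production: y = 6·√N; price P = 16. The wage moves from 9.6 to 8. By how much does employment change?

From P·MP_N = w with MP_N = 3·N^(-1/2), the labor demand is N(w) = (48/w)^(2).
At w = 9.6: N = 25. At w = 8: N = 36.
ΔN = 36 − 25 = 11.

ΔN = 11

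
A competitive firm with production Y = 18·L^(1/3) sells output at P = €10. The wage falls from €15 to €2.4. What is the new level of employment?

L* = 125

From P·MP_L = w with MP_L = 6·L^(-2/3), the labor demand is L(w) = (60/w)^(3/2).
At w = 15: L = 8. At w = 2.4: L = 125.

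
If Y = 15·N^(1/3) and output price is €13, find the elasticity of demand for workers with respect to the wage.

ε = -1.5

MP_N = (1/3)·15·N^(-2/3), so P·MP_N = w gives 65·N^(-2/3) = w.
Solving, N(w) = (65/w)^(3/2). This is a constant-elasticity form: N ∝ w^(−3/2), so ε = −3/2.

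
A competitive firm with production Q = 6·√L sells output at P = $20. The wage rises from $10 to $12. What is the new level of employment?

L* = 25

From P·MP_L = w with MP_L = 3·L^(-1/2), the labor demand is L(w) = (60/w)^(2).
At w = 10: L = 36. At w = 12: L = 25.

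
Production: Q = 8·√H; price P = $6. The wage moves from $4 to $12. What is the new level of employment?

H* = 4

From P·MP_H = w with MP_H = 4·H^(-1/2), the labor demand is H(w) = (24/w)^(2).
At w = 4: H = 36. At w = 12: H = 4.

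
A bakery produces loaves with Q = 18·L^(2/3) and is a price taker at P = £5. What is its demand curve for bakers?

MP_L = (2/3)·18·L^(-1/3) = 12·L^(-1/3).
Setting P·MP_L = w: 60·L^(-1/3) = w.
Solving for L: L^(-1/3) = w/60, so L = (60/w)^(3).

L(w) = 216000/w³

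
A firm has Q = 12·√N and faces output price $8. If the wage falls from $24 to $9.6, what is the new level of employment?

N* = 25

From P·MP_N = w with MP_N = 6·N^(-1/2), the labor demand is N(w) = (48/w)^(2).
At w = 24: N = 4. At w = 9.6: N = 25.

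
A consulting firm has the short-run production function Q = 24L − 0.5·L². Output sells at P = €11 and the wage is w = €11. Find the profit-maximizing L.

The marginal product of L is MP_L = 24 − L.
A price-taking firm hires until the value of the marginal product equals the wage: P·MP_L = w, so 11·(24 − L) = 11.
Then 24 − L = 1, giving L = 23.

L* = 23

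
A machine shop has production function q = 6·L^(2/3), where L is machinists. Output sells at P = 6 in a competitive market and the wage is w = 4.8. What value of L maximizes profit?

L* = 125

MP_L = (2/3)·6·L^(-1/3) = 4·L^(-1/3).
Profit maximization for a price taker requires P·MP_L = w: 6·4·L^(-1/3) = 4.8.
So L^(-1/3) = 0.2, which gives L = 125.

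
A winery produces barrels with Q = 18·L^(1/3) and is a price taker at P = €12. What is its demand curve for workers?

MP_L = (1/3)·18·L^(-2/3) = 6·L^(-2/3).
Setting P·MP_L = w: 72·L^(-2/3) = w.
Solving for L: L^(-2/3) = w/72, so L = (72/w)^(3/2).

L(w) = (72/w)^(3/2)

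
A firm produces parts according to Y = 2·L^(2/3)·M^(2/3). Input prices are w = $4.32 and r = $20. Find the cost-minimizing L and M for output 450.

Cost minimization requires the marginal rate of technical substitution to equal the input-price ratio: MP_L/MP_M = w/r.
Here MP_L/MP_M = (2/3)·(M/L)/(2/3) = (M/L). Setting this equal to 4.32/20 = 0.216 gives M = 0.216L.
Substituting into Y = 450: 2·L^(2/3)·(0.216L)^(2/3) = 450.
Solving, L = 125 and M = 27.

L* = 125, M* = 27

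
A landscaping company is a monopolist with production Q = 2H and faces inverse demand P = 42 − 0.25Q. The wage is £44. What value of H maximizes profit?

Marginal revenue from the inverse demand is MR = 42 − 0.5Q.
The marginal product is MP_H = 2.
A monopolist hires until marginal revenue product equals the wage: MR·MP_H = w.
(42 − H)·2 = 44, so H = 20.

H* = 20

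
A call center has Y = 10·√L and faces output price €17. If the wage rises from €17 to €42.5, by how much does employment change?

From P·MP_L = w with MP_L = 5·L^(-1/2), the labor demand is L(w) = (85/w)^(2).
At w = 17: L = 25. At w = 42.5: L = 4.
ΔL = 4 − 25 = -21.

ΔL = -21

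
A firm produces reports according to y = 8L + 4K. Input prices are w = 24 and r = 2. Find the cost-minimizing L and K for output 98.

The inputs are perfect substitutes, so the firm uses whichever has the lower cost per unit of output.
Cost per unit of output via L is w/8 = 3; via K it is r/4 = 0.5. K is cheaper.
Producing y = 98 with K alone: L = 0, K = 24.5.

L* = 0, K* = 24.5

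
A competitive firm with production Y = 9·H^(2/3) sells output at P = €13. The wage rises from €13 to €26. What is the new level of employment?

H* = 27

From P·MP_H = w with MP_H = 6·H^(-1/3), the labor demand is H(w) = (78/w)^(3).
At w = 13: H = 216. At w = 26: H = 27.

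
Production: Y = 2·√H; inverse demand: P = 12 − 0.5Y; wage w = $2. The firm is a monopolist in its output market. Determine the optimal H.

H* = 9

Marginal revenue from the inverse demand is MR = 12 − Y.
The marginal product is MP_H = H^(-1/2).
A monopolist hires until marginal revenue product equals the wage: MR·MP_H = w.
At H, Y = 2·√H. Substituting and solving: (12 − 2·√H)·H^(-1/2) = 2 gives H = 9.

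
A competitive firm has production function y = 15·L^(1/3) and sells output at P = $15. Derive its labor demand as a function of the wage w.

MP_L = (1/3)·15·L^(-2/3) = 5·L^(-2/3).
Setting P·MP_L = w: 75·L^(-2/3) = w.
Solving for L: L^(-2/3) = w/75, so L = (75/w)^(3/2).

L(w) = (75/w)^(3/2)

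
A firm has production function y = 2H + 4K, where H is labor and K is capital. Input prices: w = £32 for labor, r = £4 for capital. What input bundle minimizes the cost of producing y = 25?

The inputs are perfect substitutes, so the firm uses whichever has the lower cost per unit of output.
Cost per unit of output via H is w/2 = 16; via K it is r/4 = 1. K is cheaper.
Producing y = 25 with K alone: H = 0, K = 6.25.

H* = 0, K* = 6.25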